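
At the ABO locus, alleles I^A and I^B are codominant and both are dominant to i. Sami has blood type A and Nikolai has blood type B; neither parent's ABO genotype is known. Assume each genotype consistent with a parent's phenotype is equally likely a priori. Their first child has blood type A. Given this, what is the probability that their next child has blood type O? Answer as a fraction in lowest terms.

Possible genotypes: Sami ∈ {I^A I^A, I^A i}; Nikolai ∈ {I^B I^B, I^B i}.
Weight each parental genotype pair by prior × P(type-A child):
  I^A I^A × I^B i: posterior weight 2/3; P(next child type O) = 0.
  I^A i × I^B i: posterior weight 1/3; P(next child type O) = 1/4.
Weighted sum = 1/12.

1/12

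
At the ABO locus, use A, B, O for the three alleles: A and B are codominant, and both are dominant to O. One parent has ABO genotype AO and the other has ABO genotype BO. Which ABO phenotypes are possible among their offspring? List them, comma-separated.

O, A, B, AB

Gametes from AO × BO give offspring ABO genotypes AB, AO, BO, OO, i.e. phenotypes O, A, B, AB.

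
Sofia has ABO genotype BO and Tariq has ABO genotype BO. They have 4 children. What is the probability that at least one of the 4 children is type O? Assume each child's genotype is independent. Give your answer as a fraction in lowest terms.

ABO cross BO × BO → 1/4 O, 3/4 B.
So P(type O) = 1/4 per child.
P(none) = (3/4)^4 = 81/256; P(at least one) = 1 − 81/256 = 175/256.

175/256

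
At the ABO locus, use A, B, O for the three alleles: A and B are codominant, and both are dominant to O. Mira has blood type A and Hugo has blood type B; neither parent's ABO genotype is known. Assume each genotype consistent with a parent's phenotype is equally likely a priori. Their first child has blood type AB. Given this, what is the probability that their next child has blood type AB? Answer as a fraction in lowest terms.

Possible genotypes: Mira ∈ {AA, AO}; Hugo ∈ {BB, BO}.
Weight each parental genotype pair by prior × P(type-AB child):
  AA × BB: posterior weight 4/9; P(next child type AB) = 1.
  AA × BO: posterior weight 2/9; P(next child type AB) = 1/2.
  AO × BB: posterior weight 2/9; P(next child type AB) = 1/2.
  AO × BO: posterior weight 1/9; P(next child type AB) = 1/4.
Weighted sum = 25/36.

25/36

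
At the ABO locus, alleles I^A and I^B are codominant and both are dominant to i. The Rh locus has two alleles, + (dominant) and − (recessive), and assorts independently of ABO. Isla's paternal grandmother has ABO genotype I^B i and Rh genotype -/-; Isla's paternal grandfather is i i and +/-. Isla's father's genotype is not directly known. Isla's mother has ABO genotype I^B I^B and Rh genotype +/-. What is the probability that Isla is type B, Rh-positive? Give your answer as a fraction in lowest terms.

5/8

Isla's father's ABO genotype from I^B i × i i: 1/2 I^B i, 1/2 i i.
Crossing each possibility with the mother I^B I^B and summing P(type B): 1/2·1 + 1/2·1 = 1.
Similarly for Rh via the father's Rh distribution: P(Rh+) = 5/8.
Independent loci: 1 × 5/8 = 5/8.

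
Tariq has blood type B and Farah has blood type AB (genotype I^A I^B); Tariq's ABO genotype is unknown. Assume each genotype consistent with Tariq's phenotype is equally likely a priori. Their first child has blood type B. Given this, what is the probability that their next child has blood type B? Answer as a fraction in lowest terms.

Possible genotypes: Tariq ∈ {I^B I^B, I^B i}; Farah ∈ {I^A I^B}.
Weight each parental genotype pair by prior × P(type-B child):
  I^B I^B × I^A I^B: posterior weight 1/2; P(next child type B) = 1/2.
  I^B i × I^A I^B: posterior weight 1/2; P(next child type B) = 1/2.
Weighted sum = 1/2.

1/2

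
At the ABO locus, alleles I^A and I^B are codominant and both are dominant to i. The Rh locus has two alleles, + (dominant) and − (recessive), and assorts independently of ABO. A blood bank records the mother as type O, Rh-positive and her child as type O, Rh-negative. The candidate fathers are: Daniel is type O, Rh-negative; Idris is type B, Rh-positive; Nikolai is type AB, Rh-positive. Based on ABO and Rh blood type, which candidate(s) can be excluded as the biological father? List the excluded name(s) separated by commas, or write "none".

Nikolai

A candidate is excluded only if no genotype consistent with his phenotype could produce a type O, Rh-negative child with a type O, Rh-positive mother.
Nikolai (type AB, Rh+): no genotype consistent with that phenotype can produce a type-O Rh- child with a type-O mother.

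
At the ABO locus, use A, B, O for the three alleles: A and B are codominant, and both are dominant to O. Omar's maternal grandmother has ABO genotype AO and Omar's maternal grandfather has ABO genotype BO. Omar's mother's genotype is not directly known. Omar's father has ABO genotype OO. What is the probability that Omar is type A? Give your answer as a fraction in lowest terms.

Omar's mother's ABO genotype from AO × BO: 1/4 AB, 1/4 AO, 1/4 BO, 1/4 OO.
Crossing each possibility with the father OO and summing P(type A): 1/4·1/2 + 1/4·1/2 + 1/4·0 + 1/4·0 = 1/4.

1/4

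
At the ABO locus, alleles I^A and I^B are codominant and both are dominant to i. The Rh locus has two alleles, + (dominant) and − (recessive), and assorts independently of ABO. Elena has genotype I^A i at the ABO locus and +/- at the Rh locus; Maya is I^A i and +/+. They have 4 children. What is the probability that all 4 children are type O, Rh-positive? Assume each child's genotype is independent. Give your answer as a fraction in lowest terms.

ABO cross I^A i × I^A i → 1/4 O, 3/4 A.
Rh cross +/- × +/+ → 1 Rh+; so P(type O, Rh-positive) = 1/4 × 1 = 1/4 per child.
All 4 independent: (1/4)^4 = 1/256.

1/256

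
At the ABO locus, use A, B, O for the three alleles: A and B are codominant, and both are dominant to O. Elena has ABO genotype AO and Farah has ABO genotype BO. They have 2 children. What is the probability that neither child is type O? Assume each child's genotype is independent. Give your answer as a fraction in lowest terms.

ABO cross AO × BO → 1/4 O, 1/4 A, 1/4 B, 1/4 AB.
So P(type O) = 1/4 per child.
P(not type O) = 3/4 for one child; (3/4)^2 = 9/16.

9/16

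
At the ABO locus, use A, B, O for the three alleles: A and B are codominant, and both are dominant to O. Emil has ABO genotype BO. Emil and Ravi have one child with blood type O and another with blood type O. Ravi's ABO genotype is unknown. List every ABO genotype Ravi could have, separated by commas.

AO, BO, OO

For each candidate genotype of Ravi, check whether crossing it with BO can produce every observed child phenotype.
  AA → possible child types {A, AB} ✗
  AB → possible child types {A, B, AB} ✗
  AO → possible child types {O, A, B, AB} ✓
  BB → possible child types {B} ✗
  BO → possible child types {O, B} ✓
  OO → possible child types {O, B} ✓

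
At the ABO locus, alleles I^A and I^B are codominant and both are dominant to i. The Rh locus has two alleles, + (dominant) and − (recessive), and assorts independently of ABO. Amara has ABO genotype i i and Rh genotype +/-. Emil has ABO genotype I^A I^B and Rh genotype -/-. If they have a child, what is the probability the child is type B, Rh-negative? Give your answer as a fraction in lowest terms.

ABO cross i i × I^A I^B → offspring phenotypes: 1/2 A, 1/2 B.
Rh cross +/- × -/- → 1/2 Rh+, 1/2 Rh-.
Independent loci: P(type B, Rh-negative) = 1/2 × 1/2 = 1/4.

1/4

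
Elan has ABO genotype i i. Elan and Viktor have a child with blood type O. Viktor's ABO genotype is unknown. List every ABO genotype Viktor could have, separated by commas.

I^A i, I^B i, i i

For each candidate genotype of Viktor, check whether crossing it with i i can produce every observed child phenotype.
  I^A I^A → possible child types {A} ✗
  I^A I^B → possible child types {A, B} ✗
  I^A i → possible child types {O, A} ✓
  I^B I^B → possible child types {B} ✗
  I^B i → possible child types {O, B} ✓
  i i → possible child types {O} ✓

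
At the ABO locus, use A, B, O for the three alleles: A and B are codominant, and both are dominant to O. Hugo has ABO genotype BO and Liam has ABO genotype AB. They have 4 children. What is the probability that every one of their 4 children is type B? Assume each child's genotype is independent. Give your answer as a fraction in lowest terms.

1/16

ABO cross BO × AB → 1/4 A, 1/2 B, 1/4 AB.
So P(type B) = 1/2 per child.
All 4 independent: (1/2)^4 = 1/16.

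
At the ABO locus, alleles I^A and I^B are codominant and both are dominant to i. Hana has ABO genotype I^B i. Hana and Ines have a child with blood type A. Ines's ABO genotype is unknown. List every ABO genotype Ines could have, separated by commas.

For each candidate genotype of Ines, check whether crossing it with I^B i can produce every observed child phenotype.
  I^A I^A → possible child types {A, AB} ✓
  I^A I^B → possible child types {A, B, AB} ✓
  I^A i → possible child types {O, A, B, AB} ✓
  I^B I^B → possible child types {B} ✗
  I^B i → possible child types {O, B} ✗
  i i → possible child types {O, B} ✗

I^A I^A, I^A I^B, I^A i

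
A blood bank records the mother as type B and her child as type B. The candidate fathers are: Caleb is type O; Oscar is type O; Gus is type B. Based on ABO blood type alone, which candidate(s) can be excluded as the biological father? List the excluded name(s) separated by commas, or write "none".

A candidate is excluded only if no genotype consistent with his phenotype could produce a type B child with a type B mother.
Every candidate has at least one consistent genotype combination, so none can be excluded.

none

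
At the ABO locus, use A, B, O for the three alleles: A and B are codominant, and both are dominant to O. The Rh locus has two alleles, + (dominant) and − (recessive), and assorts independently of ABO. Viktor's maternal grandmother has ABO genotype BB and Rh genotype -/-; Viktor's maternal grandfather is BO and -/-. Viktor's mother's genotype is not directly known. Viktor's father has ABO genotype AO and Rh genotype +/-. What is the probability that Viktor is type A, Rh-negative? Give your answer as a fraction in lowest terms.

Viktor's mother's ABO genotype from BB × BO: 1/2 BB, 1/2 BO.
Crossing each possibility with the father AO and summing P(type A): 1/2·0 + 1/2·1/4 = 1/8.
Similarly for Rh via the mother's Rh distribution: P(Rh-) = 1/2.
Independent loci: 1/8 × 1/2 = 1/16.

1/16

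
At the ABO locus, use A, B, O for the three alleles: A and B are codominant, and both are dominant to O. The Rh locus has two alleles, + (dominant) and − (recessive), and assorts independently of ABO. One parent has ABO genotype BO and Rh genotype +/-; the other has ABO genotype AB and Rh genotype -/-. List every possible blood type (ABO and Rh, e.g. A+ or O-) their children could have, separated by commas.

Gametes from BO × AB give offspring ABO genotypes AB, AO, BB, BO, i.e. phenotypes A, B, AB.
Rh cross +/- × -/- → phenotypes Rh+, Rh-.
Combining independently: A+, A-, B+, B-, AB+, AB-.

A+, A-, B+, B-, AB+, AB-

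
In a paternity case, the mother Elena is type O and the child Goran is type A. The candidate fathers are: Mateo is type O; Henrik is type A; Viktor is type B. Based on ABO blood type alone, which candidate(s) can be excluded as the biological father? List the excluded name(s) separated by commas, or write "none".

Mateo, Viktor

A candidate is excluded only if no genotype consistent with his phenotype could produce a type A child with a type O mother.
Mateo (type O): no genotype consistent with that phenotype can produce a type-A child with a type-O mother.
Viktor (type B): no genotype consistent with that phenotype can produce a type-A child with a type-O mother.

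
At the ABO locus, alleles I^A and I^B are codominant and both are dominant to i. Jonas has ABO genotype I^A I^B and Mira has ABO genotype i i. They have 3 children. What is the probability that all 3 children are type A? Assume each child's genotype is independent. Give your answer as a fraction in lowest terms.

ABO cross I^A I^B × i i → 1/2 A, 1/2 B.
So P(type A) = 1/2 per child.
All 3 independent: (1/2)^3 = 1/8.

1/8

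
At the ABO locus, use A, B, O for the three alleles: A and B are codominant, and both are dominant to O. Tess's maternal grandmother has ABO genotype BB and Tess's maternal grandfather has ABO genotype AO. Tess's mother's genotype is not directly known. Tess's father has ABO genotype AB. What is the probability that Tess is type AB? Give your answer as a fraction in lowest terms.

3/8

Tess's mother's ABO genotype from BB × AO: 1/2 AB, 1/2 BO.
Crossing each possibility with the father AB and summing P(type AB): 1/2·1/2 + 1/2·1/4 = 3/8.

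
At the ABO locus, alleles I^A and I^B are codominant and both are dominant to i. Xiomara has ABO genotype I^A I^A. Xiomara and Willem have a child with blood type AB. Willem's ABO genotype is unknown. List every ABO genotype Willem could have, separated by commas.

I^A I^B, I^B I^B, I^B i

For each candidate genotype of Willem, check whether crossing it with I^A I^A can produce every observed child phenotype.
  I^A I^A → possible child types {A} ✗
  I^A I^B → possible child types {A, AB} ✓
  I^A i → possible child types {A} ✗
  I^B I^B → possible child types {AB} ✓
  I^B i → possible child types {A, AB} ✓
  i i → possible child types {A} ✗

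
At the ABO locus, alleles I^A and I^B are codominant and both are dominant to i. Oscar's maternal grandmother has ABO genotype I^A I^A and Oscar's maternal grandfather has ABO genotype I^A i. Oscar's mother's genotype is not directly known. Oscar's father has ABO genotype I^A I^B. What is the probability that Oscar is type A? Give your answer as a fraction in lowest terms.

Oscar's mother's ABO genotype from I^A I^A × I^A i: 1/2 I^A I^A, 1/2 I^A i.
Crossing each possibility with the father I^A I^B and summing P(type A): 1/2·1/2 + 1/2·1/2 = 1/2.

1/2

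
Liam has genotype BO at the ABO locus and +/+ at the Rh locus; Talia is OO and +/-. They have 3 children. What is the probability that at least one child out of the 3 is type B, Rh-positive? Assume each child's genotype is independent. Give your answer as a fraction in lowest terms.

7/8

ABO cross BO × OO → 1/2 O, 1/2 B.
Rh cross +/+ × +/- → 1 Rh+; so P(type B, Rh-positive) = 1/2 × 1 = 1/2 per child.
P(none) = (1/2)^3 = 1/8; P(at least one) = 1 − 1/8 = 7/8.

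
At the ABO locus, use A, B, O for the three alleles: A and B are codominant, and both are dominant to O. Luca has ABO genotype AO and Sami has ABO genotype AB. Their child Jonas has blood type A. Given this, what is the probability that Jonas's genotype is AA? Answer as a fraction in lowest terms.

1/2

Cross AO × AB → 1/4 AA, 1/4 AB, 1/4 AO, 1/4 BO.
Type-A genotypes among offspring: AA (1/4), AO (1/4); total 1/2.
P(AA | type A) = (1/4) / (1/2) = 1/2.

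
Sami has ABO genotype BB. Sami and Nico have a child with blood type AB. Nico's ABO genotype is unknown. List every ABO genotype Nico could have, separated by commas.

For each candidate genotype of Nico, check whether crossing it with BB can produce every observed child phenotype.
  AA → possible child types {AB} ✓
  AB → possible child types {B, AB} ✓
  AO → possible child types {B, AB} ✓
  BB → possible child types {B} ✗
  BO → possible child types {B} ✗
  OO → possible child types {B} ✗

AA, AB, AO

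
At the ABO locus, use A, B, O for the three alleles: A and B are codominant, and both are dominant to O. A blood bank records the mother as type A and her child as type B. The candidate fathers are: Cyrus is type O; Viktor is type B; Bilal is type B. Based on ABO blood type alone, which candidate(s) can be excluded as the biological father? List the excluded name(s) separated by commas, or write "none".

A candidate is excluded only if no genotype consistent with his phenotype could produce a type B child with a type A mother.
Cyrus (type O): no genotype consistent with that phenotype can produce a type-B child with a type-A mother.

Cyrus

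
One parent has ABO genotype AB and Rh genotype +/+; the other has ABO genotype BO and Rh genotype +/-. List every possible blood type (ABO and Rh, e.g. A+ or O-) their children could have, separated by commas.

Gametes from AB × BO give offspring ABO genotypes AB, AO, BB, BO, i.e. phenotypes A, B, AB.
Rh cross +/+ × +/- → phenotypes Rh+.
Combining independently: A+, B+, AB+.

A+, B+, AB+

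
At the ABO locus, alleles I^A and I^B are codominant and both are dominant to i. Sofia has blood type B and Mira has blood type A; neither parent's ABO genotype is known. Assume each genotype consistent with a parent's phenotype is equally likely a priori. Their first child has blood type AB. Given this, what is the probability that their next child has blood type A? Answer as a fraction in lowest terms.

5/36

Possible genotypes: Sofia ∈ {I^B I^B, I^B i}; Mira ∈ {I^A I^A, I^A i}.
Weight each parental genotype pair by prior × P(type-AB child):
  I^B I^B × I^A I^A: posterior weight 4/9; P(next child type A) = 0.
  I^B I^B × I^A i: posterior weight 2/9; P(next child type A) = 0.
  I^B i × I^A I^A: posterior weight 2/9; P(next child type A) = 1/2.
  I^B i × I^A i: posterior weight 1/9; P(next child type A) = 1/4.
Weighted sum = 5/36.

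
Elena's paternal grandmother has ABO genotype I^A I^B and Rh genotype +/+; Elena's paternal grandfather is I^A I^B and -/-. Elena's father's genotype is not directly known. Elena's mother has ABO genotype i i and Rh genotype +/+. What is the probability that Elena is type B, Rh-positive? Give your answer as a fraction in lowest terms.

1/2

Elena's father's ABO genotype from I^A I^B × I^A I^B: 1/4 I^A I^A, 1/2 I^A I^B, 1/4 I^B I^B.
Crossing each possibility with the mother i i and summing P(type B): 1/4·0 + 1/2·1/2 + 1/4·1 = 1/2.
Similarly for Rh via the father's Rh distribution: P(Rh+) = 1.
Independent loci: 1/2 × 1 = 1/2.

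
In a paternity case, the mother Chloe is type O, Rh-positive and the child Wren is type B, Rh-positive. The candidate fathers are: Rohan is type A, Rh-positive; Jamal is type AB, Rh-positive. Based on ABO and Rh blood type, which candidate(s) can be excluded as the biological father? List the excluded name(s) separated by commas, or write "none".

Rohan

A candidate is excluded only if no genotype consistent with his phenotype could produce a type B, Rh-positive child with a type O, Rh-positive mother.
Rohan (type A, Rh+): no genotype consistent with that phenotype can produce a type-B Rh+ child with a type-O mother.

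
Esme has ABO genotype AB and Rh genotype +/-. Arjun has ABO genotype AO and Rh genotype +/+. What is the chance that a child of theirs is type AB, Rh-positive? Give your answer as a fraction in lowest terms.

ABO cross AB × AO → offspring phenotypes: 1/2 A, 1/4 B, 1/4 AB.
Rh cross +/- × +/+ → 1 Rh+.
Independent loci: P(type AB, Rh-positive) = 1/4 × 1 = 1/4.

1/4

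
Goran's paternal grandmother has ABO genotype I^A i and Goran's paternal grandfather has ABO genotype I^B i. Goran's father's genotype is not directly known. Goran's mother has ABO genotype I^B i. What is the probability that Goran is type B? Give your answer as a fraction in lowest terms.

1/2

Goran's father's ABO genotype from I^A i × I^B i: 1/4 I^A I^B, 1/4 I^A i, 1/4 I^B i, 1/4 i i.
Crossing each possibility with the mother I^B i and summing P(type B): 1/4·1/2 + 1/4·1/4 + 1/4·3/4 + 1/4·1/2 = 1/2.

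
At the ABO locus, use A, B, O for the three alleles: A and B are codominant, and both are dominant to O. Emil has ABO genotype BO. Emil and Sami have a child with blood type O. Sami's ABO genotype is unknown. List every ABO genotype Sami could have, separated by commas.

AO, BO, OO

For each candidate genotype of Sami, check whether crossing it with BO can produce every observed child phenotype.
  AA → possible child types {A, AB} ✗
  AB → possible child types {A, B, AB} ✗
  AO → possible child types {O, A, B, AB} ✓
  BB → possible child types {B} ✗
  BO → possible child types {O, B} ✓
  OO → possible child types {O, B} ✓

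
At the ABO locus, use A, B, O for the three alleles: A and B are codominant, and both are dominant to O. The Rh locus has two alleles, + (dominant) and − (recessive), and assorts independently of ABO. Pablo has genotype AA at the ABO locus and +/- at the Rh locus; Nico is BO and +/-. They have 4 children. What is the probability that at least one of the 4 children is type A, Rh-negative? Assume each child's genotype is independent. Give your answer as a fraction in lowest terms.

ABO cross AA × BO → 1/2 A, 1/2 AB.
Rh cross +/- × +/- → 3/4 Rh+, 1/4 Rh-; so P(type A, Rh-negative) = 1/2 × 1/4 = 1/8 per child.
P(none) = (7/8)^4 = 2401/4096; P(at least one) = 1 − 2401/4096 = 1695/4096.

1695/4096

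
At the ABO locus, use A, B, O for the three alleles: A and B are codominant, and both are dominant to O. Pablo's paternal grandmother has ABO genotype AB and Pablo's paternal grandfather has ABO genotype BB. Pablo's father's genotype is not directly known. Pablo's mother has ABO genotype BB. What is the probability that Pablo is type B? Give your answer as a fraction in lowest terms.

3/4

Pablo's father's ABO genotype from AB × BB: 1/2 AB, 1/2 BB.
Crossing each possibility with the mother BB and summing P(type B): 1/2·1/2 + 1/2·1 = 3/4.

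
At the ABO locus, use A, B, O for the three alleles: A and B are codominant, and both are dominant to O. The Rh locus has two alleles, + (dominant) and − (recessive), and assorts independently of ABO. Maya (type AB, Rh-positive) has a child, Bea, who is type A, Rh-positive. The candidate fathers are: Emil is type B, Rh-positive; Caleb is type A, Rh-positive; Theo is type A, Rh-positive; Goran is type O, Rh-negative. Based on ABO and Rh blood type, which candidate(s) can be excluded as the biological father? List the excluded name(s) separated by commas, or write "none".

A candidate is excluded only if no genotype consistent with his phenotype could produce a type A, Rh-positive child with a type AB, Rh-positive mother.
Every candidate has at least one consistent genotype combination, so none can be excluded.

none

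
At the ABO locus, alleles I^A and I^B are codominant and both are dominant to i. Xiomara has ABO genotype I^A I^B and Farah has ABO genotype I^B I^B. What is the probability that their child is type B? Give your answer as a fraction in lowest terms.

1/2

ABO cross I^A I^B × I^B I^B → offspring phenotypes: 1/2 B, 1/2 AB.
So P(type B) = 1/2.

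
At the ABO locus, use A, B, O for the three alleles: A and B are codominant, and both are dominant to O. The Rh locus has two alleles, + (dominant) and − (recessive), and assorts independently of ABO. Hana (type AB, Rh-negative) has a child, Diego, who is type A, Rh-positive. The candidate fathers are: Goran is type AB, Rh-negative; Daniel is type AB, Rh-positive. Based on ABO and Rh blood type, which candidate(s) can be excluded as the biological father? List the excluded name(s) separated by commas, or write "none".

Goran

A candidate is excluded only if no genotype consistent with his phenotype could produce a type A, Rh-positive child with a type AB, Rh-negative mother.
Goran (type AB, Rh-): no genotype consistent with that phenotype can produce a type-A Rh+ child with a type-AB mother.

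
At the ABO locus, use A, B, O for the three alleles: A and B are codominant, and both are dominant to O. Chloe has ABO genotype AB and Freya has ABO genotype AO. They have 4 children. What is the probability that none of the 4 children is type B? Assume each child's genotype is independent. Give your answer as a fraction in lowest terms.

ABO cross AB × AO → 1/2 A, 1/4 B, 1/4 AB.
So P(type B) = 1/4 per child.
P(not type B) = 3/4 for one child; (3/4)^4 = 81/256.

81/256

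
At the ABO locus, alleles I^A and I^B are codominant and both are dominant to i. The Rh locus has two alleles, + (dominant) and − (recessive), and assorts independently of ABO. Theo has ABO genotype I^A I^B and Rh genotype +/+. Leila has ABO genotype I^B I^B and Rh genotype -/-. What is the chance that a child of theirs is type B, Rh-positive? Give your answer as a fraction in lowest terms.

1/2

ABO cross I^A I^B × I^B I^B → offspring phenotypes: 1/2 B, 1/2 AB.
Rh cross +/+ × -/- → 1 Rh+.
Independent loci: P(type B, Rh-positive) = 1/2 × 1 = 1/2.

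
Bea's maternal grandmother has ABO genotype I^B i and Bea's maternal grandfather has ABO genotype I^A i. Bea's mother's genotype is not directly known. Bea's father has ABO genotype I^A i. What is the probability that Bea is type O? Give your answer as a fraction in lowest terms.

Bea's mother's ABO genotype from I^B i × I^A i: 1/4 I^A I^B, 1/4 I^A i, 1/4 I^B i, 1/4 i i.
Crossing each possibility with the father I^A i and summing P(type O): 1/4·0 + 1/4·1/4 + 1/4·1/4 + 1/4·1/2 = 1/4.

1/4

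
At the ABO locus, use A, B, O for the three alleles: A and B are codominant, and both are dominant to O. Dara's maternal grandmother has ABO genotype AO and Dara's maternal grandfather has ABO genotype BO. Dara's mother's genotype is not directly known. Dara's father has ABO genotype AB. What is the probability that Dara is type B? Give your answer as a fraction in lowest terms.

Dara's mother's ABO genotype from AO × BO: 1/4 AB, 1/4 AO, 1/4 BO, 1/4 OO.
Crossing each possibility with the father AB and summing P(type B): 1/4·1/4 + 1/4·1/4 + 1/4·1/2 + 1/4·1/2 = 3/8.

3/8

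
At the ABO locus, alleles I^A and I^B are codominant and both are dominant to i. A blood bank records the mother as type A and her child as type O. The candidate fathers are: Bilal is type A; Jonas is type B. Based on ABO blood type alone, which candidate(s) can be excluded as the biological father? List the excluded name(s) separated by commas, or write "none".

A candidate is excluded only if no genotype consistent with his phenotype could produce a type O child with a type A mother.
Every candidate has at least one consistent genotype combination, so none can be excluded.

none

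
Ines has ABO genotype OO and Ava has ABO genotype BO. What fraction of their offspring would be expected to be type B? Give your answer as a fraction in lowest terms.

1/2

ABO cross OO × BO → offspring phenotypes: 1/2 O, 1/2 B.
So P(type B) = 1/2.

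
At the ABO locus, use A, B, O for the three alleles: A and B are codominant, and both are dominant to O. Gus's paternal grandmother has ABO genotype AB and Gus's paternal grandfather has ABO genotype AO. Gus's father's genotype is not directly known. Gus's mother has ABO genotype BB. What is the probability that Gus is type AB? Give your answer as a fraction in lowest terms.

Gus's father's ABO genotype from AB × AO: 1/4 AA, 1/4 AB, 1/4 AO, 1/4 BO.
Crossing each possibility with the mother BB and summing P(type AB): 1/4·1 + 1/4·1/2 + 1/4·1/2 + 1/4·0 = 1/2.

1/2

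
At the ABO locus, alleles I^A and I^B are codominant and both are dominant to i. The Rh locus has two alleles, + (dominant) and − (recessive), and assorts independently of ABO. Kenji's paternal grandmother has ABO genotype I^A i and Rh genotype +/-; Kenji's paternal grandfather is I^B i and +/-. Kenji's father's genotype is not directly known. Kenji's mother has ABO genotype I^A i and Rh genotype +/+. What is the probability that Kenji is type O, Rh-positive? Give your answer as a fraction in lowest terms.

1/4

Kenji's father's ABO genotype from I^A i × I^B i: 1/4 I^A I^B, 1/4 I^A i, 1/4 I^B i, 1/4 i i.
Crossing each possibility with the mother I^A i and summing P(type O): 1/4·0 + 1/4·1/4 + 1/4·1/4 + 1/4·1/2 = 1/4.
Similarly for Rh via the father's Rh distribution: P(Rh+) = 1.
Independent loci: 1/4 × 1 = 1/4.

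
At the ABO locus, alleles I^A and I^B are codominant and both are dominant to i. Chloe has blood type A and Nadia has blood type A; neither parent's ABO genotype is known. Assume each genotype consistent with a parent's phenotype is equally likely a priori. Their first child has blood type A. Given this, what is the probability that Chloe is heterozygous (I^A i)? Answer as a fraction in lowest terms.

7/15

Possible genotypes: Chloe ∈ {I^A I^A, I^A i}; Nadia ∈ {I^A I^A, I^A i}.
Weight each parental genotype pair by prior × P(type-A child):
  I^A I^A × I^A I^A: posterior weight 4/15.
  I^A I^A × I^A i: posterior weight 4/15.
  I^A i × I^A I^A: posterior weight 4/15.
  I^A i × I^A i: posterior weight 1/5.
Sum the posterior weight over pairs where Chloe is I^A i: 7/15.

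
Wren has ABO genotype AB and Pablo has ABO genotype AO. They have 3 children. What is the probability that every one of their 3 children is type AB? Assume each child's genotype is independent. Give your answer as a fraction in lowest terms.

1/64

ABO cross AB × AO → 1/2 A, 1/4 B, 1/4 AB.
So P(type AB) = 1/4 per child.
All 3 independent: (1/4)^3 = 1/64.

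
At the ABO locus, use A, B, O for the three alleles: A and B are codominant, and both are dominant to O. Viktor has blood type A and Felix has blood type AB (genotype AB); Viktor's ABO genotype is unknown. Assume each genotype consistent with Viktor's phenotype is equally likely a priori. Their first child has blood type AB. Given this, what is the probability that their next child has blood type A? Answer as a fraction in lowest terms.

Possible genotypes: Viktor ∈ {AA, AO}; Felix ∈ {AB}.
Weight each parental genotype pair by prior × P(type-AB child):
  AA × AB: posterior weight 2/3; P(next child type A) = 1/2.
  AO × AB: posterior weight 1/3; P(next child type A) = 1/2.
Weighted sum = 1/2.

1/2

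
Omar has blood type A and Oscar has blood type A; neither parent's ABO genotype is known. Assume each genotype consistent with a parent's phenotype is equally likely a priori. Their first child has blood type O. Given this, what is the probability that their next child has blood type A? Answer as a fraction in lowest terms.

3/4

Possible genotypes: Omar ∈ {I^A I^A, I^A i}; Oscar ∈ {I^A I^A, I^A i}.
Weight each parental genotype pair by prior × P(type-O child):
  I^A i × I^A i: posterior weight 1; P(next child type A) = 3/4.
Weighted sum = 3/4.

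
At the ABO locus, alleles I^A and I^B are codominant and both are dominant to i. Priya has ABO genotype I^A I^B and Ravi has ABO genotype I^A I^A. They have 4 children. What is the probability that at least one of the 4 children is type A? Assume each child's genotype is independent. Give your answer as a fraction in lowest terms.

15/16

ABO cross I^A I^B × I^A I^A → 1/2 A, 1/2 AB.
So P(type A) = 1/2 per child.
P(none) = (1/2)^4 = 1/16; P(at least one) = 1 − 1/16 = 15/16.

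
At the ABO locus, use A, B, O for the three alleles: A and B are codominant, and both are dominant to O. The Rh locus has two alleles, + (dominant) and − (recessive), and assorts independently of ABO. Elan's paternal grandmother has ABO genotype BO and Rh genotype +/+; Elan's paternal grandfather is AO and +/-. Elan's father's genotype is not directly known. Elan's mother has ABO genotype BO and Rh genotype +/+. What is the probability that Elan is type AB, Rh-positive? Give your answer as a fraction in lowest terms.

Elan's father's ABO genotype from BO × AO: 1/4 AB, 1/4 AO, 1/4 BO, 1/4 OO.
Crossing each possibility with the mother BO and summing P(type AB): 1/4·1/4 + 1/4·1/4 + 1/4·0 + 1/4·0 = 1/8.
Similarly for Rh via the father's Rh distribution: P(Rh+) = 1.
Independent loci: 1/8 × 1 = 1/8.

1/8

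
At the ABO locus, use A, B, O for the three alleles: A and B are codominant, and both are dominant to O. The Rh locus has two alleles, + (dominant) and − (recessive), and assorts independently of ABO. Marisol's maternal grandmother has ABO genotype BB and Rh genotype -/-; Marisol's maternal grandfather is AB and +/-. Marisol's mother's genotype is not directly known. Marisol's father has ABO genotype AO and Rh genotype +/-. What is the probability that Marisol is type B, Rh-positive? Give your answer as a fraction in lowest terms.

15/64

Marisol's mother's ABO genotype from BB × AB: 1/2 AB, 1/2 BB.
Crossing each possibility with the father AO and summing P(type B): 1/2·1/4 + 1/2·1/2 = 3/8.
Similarly for Rh via the mother's Rh distribution: P(Rh+) = 5/8.
Independent loci: 3/8 × 5/8 = 15/64.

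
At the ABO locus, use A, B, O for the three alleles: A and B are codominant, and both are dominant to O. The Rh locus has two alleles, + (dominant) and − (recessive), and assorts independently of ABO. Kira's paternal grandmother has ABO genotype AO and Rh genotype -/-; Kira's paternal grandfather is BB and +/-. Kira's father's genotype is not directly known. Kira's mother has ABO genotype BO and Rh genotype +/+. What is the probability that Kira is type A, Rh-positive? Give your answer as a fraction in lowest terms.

Kira's father's ABO genotype from AO × BB: 1/2 AB, 1/2 BO.
Crossing each possibility with the mother BO and summing P(type A): 1/2·1/4 + 1/2·0 = 1/8.
Similarly for Rh via the father's Rh distribution: P(Rh+) = 1.
Independent loci: 1/8 × 1 = 1/8.

1/8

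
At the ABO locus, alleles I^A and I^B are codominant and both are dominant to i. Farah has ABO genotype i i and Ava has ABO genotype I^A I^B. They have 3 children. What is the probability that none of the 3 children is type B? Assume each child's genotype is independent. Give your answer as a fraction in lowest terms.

1/8

ABO cross i i × I^A I^B → 1/2 A, 1/2 B.
So P(type B) = 1/2 per child.
P(not type B) = 1/2 for one child; (1/2)^3 = 1/8.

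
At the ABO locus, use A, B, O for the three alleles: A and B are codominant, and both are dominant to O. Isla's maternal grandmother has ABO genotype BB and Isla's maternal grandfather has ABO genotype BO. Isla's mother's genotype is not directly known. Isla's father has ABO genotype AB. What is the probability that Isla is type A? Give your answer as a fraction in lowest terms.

Isla's mother's ABO genotype from BB × BO: 1/2 BB, 1/2 BO.
Crossing each possibility with the father AB and summing P(type A): 1/2·0 + 1/2·1/4 = 1/8.

1/8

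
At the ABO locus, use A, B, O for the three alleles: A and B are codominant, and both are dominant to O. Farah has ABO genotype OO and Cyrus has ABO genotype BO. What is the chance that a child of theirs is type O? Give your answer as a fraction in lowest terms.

ABO cross OO × BO → offspring phenotypes: 1/2 O, 1/2 B.
So P(type O) = 1/2.

1/2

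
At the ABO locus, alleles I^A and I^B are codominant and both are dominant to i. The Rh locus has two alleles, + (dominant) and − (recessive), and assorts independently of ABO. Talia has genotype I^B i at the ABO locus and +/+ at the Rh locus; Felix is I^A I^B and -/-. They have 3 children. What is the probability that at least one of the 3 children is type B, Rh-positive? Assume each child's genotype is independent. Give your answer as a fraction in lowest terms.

7/8

ABO cross I^B i × I^A I^B → 1/4 A, 1/2 B, 1/4 AB.
Rh cross +/+ × -/- → 1 Rh+; so P(type B, Rh-positive) = 1/2 × 1 = 1/2 per child.
P(none) = (1/2)^3 = 1/8; P(at least one) = 1 − 1/8 = 7/8.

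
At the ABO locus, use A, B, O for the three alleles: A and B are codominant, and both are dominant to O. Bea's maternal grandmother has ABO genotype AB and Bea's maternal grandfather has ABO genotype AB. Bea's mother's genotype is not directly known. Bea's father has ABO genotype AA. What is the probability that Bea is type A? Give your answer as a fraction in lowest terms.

1/2

Bea's mother's ABO genotype from AB × AB: 1/4 AA, 1/2 AB, 1/4 BB.
Crossing each possibility with the father AA and summing P(type A): 1/4·1 + 1/2·1/2 + 1/4·0 = 1/2.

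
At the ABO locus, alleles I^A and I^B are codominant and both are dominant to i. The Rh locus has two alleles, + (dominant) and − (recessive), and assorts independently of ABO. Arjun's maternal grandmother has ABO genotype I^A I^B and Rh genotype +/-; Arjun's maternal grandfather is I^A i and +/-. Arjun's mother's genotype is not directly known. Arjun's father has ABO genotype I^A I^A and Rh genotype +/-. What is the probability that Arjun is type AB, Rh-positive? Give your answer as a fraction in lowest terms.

3/16

Arjun's mother's ABO genotype from I^A I^B × I^A i: 1/4 I^A I^A, 1/4 I^A I^B, 1/4 I^A i, 1/4 I^B i.
Crossing each possibility with the father I^A I^A and summing P(type AB): 1/4·0 + 1/4·1/2 + 1/4·0 + 1/4·1/2 = 1/4.
Similarly for Rh via the mother's Rh distribution: P(Rh+) = 3/4.
Independent loci: 1/4 × 3/4 = 3/16.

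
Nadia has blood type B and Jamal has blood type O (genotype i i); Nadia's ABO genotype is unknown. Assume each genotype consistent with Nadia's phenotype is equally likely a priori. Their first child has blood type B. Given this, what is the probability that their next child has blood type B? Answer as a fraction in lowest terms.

Possible genotypes: Nadia ∈ {I^B I^B, I^B i}; Jamal ∈ {i i}.
Weight each parental genotype pair by prior × P(type-B child):
  I^B I^B × i i: posterior weight 2/3; P(next child type B) = 1.
  I^B i × i i: posterior weight 1/3; P(next child type B) = 1/2.
Weighted sum = 5/6.

5/6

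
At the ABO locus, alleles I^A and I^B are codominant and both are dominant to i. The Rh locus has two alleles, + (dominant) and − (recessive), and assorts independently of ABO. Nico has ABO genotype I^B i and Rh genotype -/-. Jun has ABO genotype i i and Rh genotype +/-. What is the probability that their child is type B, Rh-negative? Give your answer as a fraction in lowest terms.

1/4

ABO cross I^B i × i i → offspring phenotypes: 1/2 O, 1/2 B.
Rh cross -/- × +/- → 1/2 Rh+, 1/2 Rh-.
Independent loci: P(type B, Rh-negative) = 1/2 × 1/2 = 1/4.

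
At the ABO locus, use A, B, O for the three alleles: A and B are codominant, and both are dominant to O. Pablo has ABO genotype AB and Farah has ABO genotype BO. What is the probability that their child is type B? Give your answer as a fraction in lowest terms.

ABO cross AB × BO → offspring phenotypes: 1/4 A, 1/2 B, 1/4 AB.
So P(type B) = 1/2.

1/2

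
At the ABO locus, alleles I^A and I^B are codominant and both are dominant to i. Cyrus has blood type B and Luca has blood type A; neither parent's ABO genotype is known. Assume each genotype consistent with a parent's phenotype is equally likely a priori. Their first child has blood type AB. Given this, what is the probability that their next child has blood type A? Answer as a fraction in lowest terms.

5/36

Possible genotypes: Cyrus ∈ {I^B I^B, I^B i}; Luca ∈ {I^A I^A, I^A i}.
Weight each parental genotype pair by prior × P(type-AB child):
  I^B I^B × I^A I^A: posterior weight 4/9; P(next child type A) = 0.
  I^B I^B × I^A i: posterior weight 2/9; P(next child type A) = 0.
  I^B i × I^A I^A: posterior weight 2/9; P(next child type A) = 1/2.
  I^B i × I^A i: posterior weight 1/9; P(next child type A) = 1/4.
Weighted sum = 5/36.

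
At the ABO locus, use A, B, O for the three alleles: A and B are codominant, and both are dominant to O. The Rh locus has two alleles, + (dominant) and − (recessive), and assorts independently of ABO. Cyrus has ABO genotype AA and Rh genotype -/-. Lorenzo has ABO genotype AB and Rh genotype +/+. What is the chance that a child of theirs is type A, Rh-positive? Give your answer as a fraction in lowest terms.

1/2

ABO cross AA × AB → offspring phenotypes: 1/2 A, 1/2 AB.
Rh cross -/- × +/+ → 1 Rh+.
Independent loci: P(type A, Rh-positive) = 1/2 × 1 = 1/2.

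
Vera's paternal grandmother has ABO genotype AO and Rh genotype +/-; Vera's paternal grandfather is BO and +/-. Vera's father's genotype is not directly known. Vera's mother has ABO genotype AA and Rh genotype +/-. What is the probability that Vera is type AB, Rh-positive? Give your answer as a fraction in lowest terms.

Vera's father's ABO genotype from AO × BO: 1/4 AB, 1/4 AO, 1/4 BO, 1/4 OO.
Crossing each possibility with the mother AA and summing P(type AB): 1/4·1/2 + 1/4·0 + 1/4·1/2 + 1/4·0 = 1/4.
Similarly for Rh via the father's Rh distribution: P(Rh+) = 3/4.
Independent loci: 1/4 × 3/4 = 3/16.

3/16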